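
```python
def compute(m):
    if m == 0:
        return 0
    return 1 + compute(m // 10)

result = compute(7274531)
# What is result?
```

Count of digits of 7274531: 7

Answer: 7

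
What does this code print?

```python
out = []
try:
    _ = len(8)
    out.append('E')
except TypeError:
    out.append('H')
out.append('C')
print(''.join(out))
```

Execution trace: 'H' (except TypeError) → 'C' (after the try/except). Output: HC

Answer: HC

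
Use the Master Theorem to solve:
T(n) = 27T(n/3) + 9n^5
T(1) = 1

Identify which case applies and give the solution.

a=27, b=3, f(n)=9n^5. log_3(27) = 3. Since c=5 > 3 and the regularity condition holds (27(n/3)^5 = (27/3^5)n^5 with 27/3^5 < 1), Case 3 applies: T(n) = Θ(f(n)) = O(n^5).

Answer: O(n^5) - Case 3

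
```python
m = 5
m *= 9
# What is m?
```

Trace:
`m = 5` → m = 5
`m *= 9` → m = 45
So m = 45

Answer: 45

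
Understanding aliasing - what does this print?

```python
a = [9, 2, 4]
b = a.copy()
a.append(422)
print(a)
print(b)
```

Key concept: list.copy() creates independent copy.
Step by step:
`a = [9, 2, 4]` → a = [9, 2, 4]
`b = a.copy()` → b = [9, 2, 4]
`a.append(422)` → a = [9, 2, 4, 422]
`print(a)` → prints [9, 2, 4, 422]
`print(b)` → prints [9, 2, 4]

Answer:
[9, 2, 4, 422]
[9, 2, 4]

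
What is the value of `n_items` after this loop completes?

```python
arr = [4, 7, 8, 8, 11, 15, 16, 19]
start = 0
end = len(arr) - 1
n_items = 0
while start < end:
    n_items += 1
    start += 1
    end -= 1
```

Iterations until pointers meet (list length 8)
`n_items` takes the values: 0 → 1 → 2 → 3 → 4

Answer: 4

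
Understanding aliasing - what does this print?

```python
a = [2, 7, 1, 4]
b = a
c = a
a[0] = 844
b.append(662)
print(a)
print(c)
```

Key concept: multiple aliases.
Step by step:
`a = [2, 7, 1, 4]` → a = [2, 7, 1, 4]
`b = a` → b = [2, 7, 1, 4] (same object as a)
`c = a` → c = [2, 7, 1, 4] (same object as a, b)
`a[0] = 844` → a = [844, 7, 1, 4] (same object as b, c); b = [844, 7, 1, 4] (same object as a, c); c = [844, 7, 1, 4] (same object as a, b)
`b.append(662)` → a = [844, 7, 1, 4, 662] (same object as b, c); b = [844, 7, 1, 4, 662] (same object as a, c); c = [844, 7, 1, 4, 662] (same object as a, b)
`print(a)` → prints [844, 7, 1, 4, 662]
`print(c)` → prints [844, 7, 1, 4, 662]

Answer:
[844, 7, 1, 4, 662]
[844, 7, 1, 4, 662]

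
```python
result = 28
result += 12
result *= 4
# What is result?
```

Trace:
`result = 28` → result = 28
`result += 12` → result = 40
`result *= 4` → result = 160
So result = 160

Answer: 160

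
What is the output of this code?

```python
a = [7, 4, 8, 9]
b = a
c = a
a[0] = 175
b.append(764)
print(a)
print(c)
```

Key concept: multiple aliases.
Step by step:
`a = [7, 4, 8, 9]` → a = [7, 4, 8, 9]
`b = a` → b = [7, 4, 8, 9] (same object as a)
`c = a` → c = [7, 4, 8, 9] (same object as a, b)
`a[0] = 175` → a = [175, 4, 8, 9] (same object as b, c); b = [175, 4, 8, 9] (same object as a, c); c = [175, 4, 8, 9] (same object as a, b)
`b.append(764)` → a = [175, 4, 8, 9, 764] (same object as b, c); b = [175, 4, 8, 9, 764] (same object as a, c); c = [175, 4, 8, 9, 764] (same object as a, b)
`print(a)` → prints [175, 4, 8, 9, 764]
`print(c)` → prints [175, 4, 8, 9, 764]

Answer:
[175, 4, 8, 9, 764]
[175, 4, 8, 9, 764]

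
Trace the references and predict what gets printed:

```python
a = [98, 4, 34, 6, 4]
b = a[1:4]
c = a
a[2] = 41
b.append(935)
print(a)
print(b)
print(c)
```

Key concept: slice vs alias.
Step by step:
`a = [98, 4, 34, 6, 4]` → a = [98, 4, 34, 6, 4]
`b = a[1:4]` → b = [4, 34, 6]
`c = a` → c = [98, 4, 34, 6, 4] (same object as a)
`a[2] = 41` → a = [98, 4, 41, 6, 4] (same object as c); c = [98, 4, 41, 6, 4] (same object as a)
`b.append(935)` → b = [4, 34, 6, 935]
`print(a)` → prints [98, 4, 41, 6, 4]
`print(b)` → prints [4, 34, 6, 935]
`print(c)` → prints [98, 4, 41, 6, 4]

Answer:
[98, 4, 41, 6, 4]
[4, 34, 6, 935]
[98, 4, 41, 6, 4]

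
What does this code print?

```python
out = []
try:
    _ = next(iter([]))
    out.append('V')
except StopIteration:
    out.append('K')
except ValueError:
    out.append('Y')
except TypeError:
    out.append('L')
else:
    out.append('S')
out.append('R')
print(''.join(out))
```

Execution trace: 'K' (except StopIteration) → 'R' (after the try/except). Output: KR

Answer: KR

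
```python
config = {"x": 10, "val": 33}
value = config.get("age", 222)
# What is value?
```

Trace:
`config = {"x": 10, "val": 33}` → config = {'x': 10, 'val': 33}
`value = config.get("age", 222)` → value = 222
So value = 222

Answer: 222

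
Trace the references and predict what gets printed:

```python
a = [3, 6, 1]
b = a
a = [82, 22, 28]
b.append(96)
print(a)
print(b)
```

Key concept: rebinding vs mutation: a is rebound to a new list, b still points at the original.
Step by step:
`a = [3, 6, 1]` → a = [3, 6, 1]
`b = a` → b = [3, 6, 1] (same object as a)
`a = [82, 22, 28]` → a = [82, 22, 28]
`b.append(96)` → b = [3, 6, 1, 96]
`print(a)` → prints [82, 22, 28]
`print(b)` → prints [3, 6, 1, 96]

Answer:
[82, 22, 28]
[3, 6, 1, 96]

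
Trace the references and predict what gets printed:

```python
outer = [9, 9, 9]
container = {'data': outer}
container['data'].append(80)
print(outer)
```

Key concept: dict holds reference to list.
Step by step:
`outer = [9, 9, 9]` → outer = [9, 9, 9]
`container = {'data': outer}` → container = {'data': [9, 9, 9]}
`container['data'].append(80)` → outer = [9, 9, 9, 80]; container = {'data': [9, 9, 9, 80]}
`print(outer)` → prints [9, 9, 9, 80]

Answer: [9, 9, 9, 80]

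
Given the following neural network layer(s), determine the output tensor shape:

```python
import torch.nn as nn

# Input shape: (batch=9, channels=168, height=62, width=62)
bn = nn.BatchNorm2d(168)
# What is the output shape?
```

Input: (9, 168, 62, 62) -> Output: (9, 168, 62, 62)

Answer: (9, 168, 62, 62)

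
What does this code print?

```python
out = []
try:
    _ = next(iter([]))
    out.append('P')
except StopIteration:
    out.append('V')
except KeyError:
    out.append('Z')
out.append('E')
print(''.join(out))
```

Execution trace: 'V' (except StopIteration) → 'E' (after the try/except). Output: VE

Answer: VE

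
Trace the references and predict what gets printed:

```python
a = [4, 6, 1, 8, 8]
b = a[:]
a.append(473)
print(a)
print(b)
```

Key concept: slice [:] creates copy.
Step by step:
`a = [4, 6, 1, 8, 8]` → a = [4, 6, 1, 8, 8]
`b = a[:]` → b = [4, 6, 1, 8, 8]
`a.append(473)` → a = [4, 6, 1, 8, 8, 473]
`print(a)` → prints [4, 6, 1, 8, 8, 473]
`print(b)` → prints [4, 6, 1, 8, 8]

Answer:
[4, 6, 1, 8, 8, 473]
[4, 6, 1, 8, 8]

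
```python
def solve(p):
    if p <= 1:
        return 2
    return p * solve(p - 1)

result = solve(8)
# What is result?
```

solve(8) = 8 * 7 * 6 * 5 * 4 * 3 * 2 * 2 = 80640

Answer: 80640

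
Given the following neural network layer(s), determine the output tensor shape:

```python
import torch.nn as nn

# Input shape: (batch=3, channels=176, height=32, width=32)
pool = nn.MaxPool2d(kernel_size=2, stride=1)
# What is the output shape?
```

Input: (3, 176, 32, 32) -> Output: (3, 176, 31, 31)

Answer: (3, 176, 31, 31)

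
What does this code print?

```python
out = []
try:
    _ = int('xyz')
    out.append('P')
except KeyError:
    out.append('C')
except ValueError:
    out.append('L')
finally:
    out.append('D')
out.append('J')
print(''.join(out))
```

Execution trace: 'L' (except ValueError) → 'D' (finally) → 'J' (after the try/except). Output: LDJ

Answer: LDJ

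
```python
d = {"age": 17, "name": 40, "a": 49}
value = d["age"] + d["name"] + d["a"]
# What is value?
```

Trace:
`d = {"age": 17, "name": 40, "a": 49}` → d = {'age': 17, 'name': 40, 'a': 49}
`value = d["age"] + d["name"] + d["a"]` → value = 106
So value = 106

Answer: 106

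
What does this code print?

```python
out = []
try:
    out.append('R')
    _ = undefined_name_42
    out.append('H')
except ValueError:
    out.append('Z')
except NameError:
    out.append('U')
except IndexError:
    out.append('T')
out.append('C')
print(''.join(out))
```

Execution trace: 'R' (try body) → 'U' (except NameError) → 'C' (after the try/except). Output: RUC

Answer: RUC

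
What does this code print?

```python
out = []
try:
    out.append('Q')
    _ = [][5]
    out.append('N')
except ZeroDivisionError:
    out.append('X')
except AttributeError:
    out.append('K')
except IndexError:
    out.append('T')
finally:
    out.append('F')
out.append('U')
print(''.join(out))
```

Execution trace: 'Q' (try body) → 'T' (except IndexError) → 'F' (finally) → 'U' (after the try/except). Output: QTFU

Answer: QTFU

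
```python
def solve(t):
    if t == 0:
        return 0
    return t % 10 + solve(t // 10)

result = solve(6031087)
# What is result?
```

Sum of digits of 6031087: 7 + 8 + 0 + 1 + 3 + 0 + 6 = 25

Answer: 25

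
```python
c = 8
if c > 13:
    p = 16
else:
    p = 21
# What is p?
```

Trace:
`c = 8` → c = 8
`if c > 13: ...` → c > 13 is False, take else branch → p = 21
So p = 21

Answer: 21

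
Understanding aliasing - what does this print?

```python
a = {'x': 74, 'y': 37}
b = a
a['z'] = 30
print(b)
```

Key concept: dict aliasing.
Step by step:
`a = {'x': 74, 'y': 37}` → a = {'x': 74, 'y': 37}
`b = a` → b = {'x': 74, 'y': 37} (same object as a)
`a['z'] = 30` → a = {'x': 74, 'y': 37, 'z': 30} (same object as b); b = {'x': 74, 'y': 37, 'z': 30} (same object as a)
`print(b)` → prints {'x': 74, 'y': 37, 'z': 30}

Answer: {'x': 74, 'y': 37, 'z': 30}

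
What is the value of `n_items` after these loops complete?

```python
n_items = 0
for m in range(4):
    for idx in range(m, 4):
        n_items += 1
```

Upper triangle: 4 + 3 + ... + 1
`n_items` takes the values: 0 → 1 → 2 → 3 → 4 → 5 → 6 → 7 → 8 → 9 → 10

Answer: 10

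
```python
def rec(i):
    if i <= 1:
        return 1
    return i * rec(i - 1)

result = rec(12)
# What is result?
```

rec(12) = 12 * 11 * 10 * 9 * 8 * 7 * 6 * 5 * 4 * 3 * 2 * 1 = 479001600

Answer: 479001600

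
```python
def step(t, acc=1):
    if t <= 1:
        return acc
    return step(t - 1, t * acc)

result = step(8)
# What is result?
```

Accumulator trace (n, acc): (8, 1) -> (7, 8) -> (6, 56) -> (5, 336) -> (4, 1680) -> (3, 6720) -> (2, 20160) -> (1, 40320) -> return 40320

Answer: 40320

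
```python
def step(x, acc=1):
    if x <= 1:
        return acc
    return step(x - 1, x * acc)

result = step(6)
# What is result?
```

Accumulator trace (n, acc): (6, 1) -> (5, 6) -> (4, 30) -> (3, 120) -> (2, 360) -> (1, 720) -> return 720

Answer: 720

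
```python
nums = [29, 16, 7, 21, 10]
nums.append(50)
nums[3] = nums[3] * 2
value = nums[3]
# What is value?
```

Trace:
`nums = [29, 16, 7, 21, 10]` → nums = [29, 16, 7, 21, 10]
`nums.append(50)` → nums = [29, 16, 7, 21, 10, 50]
`nums[3] = nums[3] * 2` → nums = [29, 16, 7, 42, 10, 50]
`value = nums[3]` → value = 42
So value = 42

Answer: 42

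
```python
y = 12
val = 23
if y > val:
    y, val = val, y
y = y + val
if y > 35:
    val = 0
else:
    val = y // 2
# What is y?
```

Trace:
`y = 12` → y = 12
`val = 23` → val = 23
`if y > val: ...` → y > val is False → no variable changes
`y = y + val` → y = 35
`if y > 35: ...` → y > 35 is False, take else branch → val = 17
So y = 35

Answer: 35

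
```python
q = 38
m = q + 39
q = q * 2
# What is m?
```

Trace:
`q = 38` → q = 38
`m = q + 39` → m = 77
`q = q * 2` → q = 76
So m = 77

Answer: 77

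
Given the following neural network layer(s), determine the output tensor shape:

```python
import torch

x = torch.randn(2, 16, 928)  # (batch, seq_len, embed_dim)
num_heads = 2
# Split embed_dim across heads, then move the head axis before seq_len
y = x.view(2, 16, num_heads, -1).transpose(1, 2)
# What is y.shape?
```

Input: (2, 16, 928) -> head_dim = 928 // 2 = 464; after view: (2, 16, 2, 464) -> after transpose(1, 2): (2, 2, 16, 464) -> Output: (2, 2, 16, 464)

Answer: (2, 2, 16, 464)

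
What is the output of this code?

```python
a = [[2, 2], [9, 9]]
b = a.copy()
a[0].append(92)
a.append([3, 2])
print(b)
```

Key concept: shallow copy with nested lists.
Step by step:
`a = [[2, 2], [9, 9]]` → a = [[2, 2], [9, 9]]
`b = a.copy()` → b = [[2, 2], [9, 9]]
`a[0].append(92)` → a = [[2, 2, 92], [9, 9]]; b = [[2, 2, 92], [9, 9]]
`a.append([3, 2])` → a = [[2, 2, 92], [9, 9], [3, 2]]
`print(b)` → prints [[2, 2, 92], [9, 9]]

Answer: [[2, 2, 92], [9, 9]]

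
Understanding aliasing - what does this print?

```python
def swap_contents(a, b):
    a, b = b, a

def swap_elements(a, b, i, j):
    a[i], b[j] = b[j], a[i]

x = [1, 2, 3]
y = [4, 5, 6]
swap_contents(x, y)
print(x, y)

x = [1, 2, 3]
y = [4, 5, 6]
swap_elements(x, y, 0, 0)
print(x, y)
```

Key concept: parameter rebinding vs mutation.
Step by step:
`x = [1, 2, 3]` → x = [1, 2, 3]
`y = [4, 5, 6]` → y = [4, 5, 6]
`swap_contents(x, y)` → no visible change to tracked variables
`print(x, y)` → prints [1, 2, 3] [4, 5, 6]
`x = [1, 2, 3]` → x = [1, 2, 3]
`y = [4, 5, 6]` → y = [4, 5, 6]
`swap_elements(x, y, 0, 0)` → x = [4, 2, 3]; y = [1, 5, 6]
`print(x, y)` → prints [4, 2, 3] [1, 5, 6]

Answer:
[1, 2, 3] [4, 5, 6]
[4, 2, 3] [1, 5, 6]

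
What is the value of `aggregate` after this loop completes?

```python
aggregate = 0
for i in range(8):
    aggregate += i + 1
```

Start at 0, add 1 to 8 = 36
`aggregate` takes the values: 0 → 1 → 3 → 6 → 10 → 15 → 21 → 28 → 36

Answer: 36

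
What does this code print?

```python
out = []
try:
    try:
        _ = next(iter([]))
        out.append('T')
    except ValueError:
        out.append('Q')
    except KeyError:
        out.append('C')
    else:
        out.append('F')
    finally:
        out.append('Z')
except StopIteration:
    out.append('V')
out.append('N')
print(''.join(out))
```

Execution trace: 'Z' (finally) → 'V' (outer except StopIteration) → 'N' (after the try/except). Output: ZVN

Answer: ZVN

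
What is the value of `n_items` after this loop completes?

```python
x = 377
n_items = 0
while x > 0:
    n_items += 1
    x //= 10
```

Count digits by repeated division by 10
`n_items` takes the values: 0 → 1 → 2 → 3

Answer: 3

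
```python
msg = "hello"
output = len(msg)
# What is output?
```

Trace:
`msg = "hello"` → msg = 'hello'
`output = len(msg)` → output = 5
So output = 5

Answer: 5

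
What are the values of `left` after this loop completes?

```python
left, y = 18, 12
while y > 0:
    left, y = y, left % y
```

GCD of 18 and 12
`left` takes the values: 18 → 12 → 6

Answer: 6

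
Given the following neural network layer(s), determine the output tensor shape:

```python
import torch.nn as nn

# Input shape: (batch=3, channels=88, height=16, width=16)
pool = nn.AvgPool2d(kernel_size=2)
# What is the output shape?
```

Input: (3, 88, 16, 16) -> Output: (3, 88, 8, 8)

Answer: (3, 88, 8, 8)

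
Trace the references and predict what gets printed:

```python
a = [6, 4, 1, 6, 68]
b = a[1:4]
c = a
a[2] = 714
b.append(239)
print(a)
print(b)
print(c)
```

Key concept: slice vs alias.
Step by step:
`a = [6, 4, 1, 6, 68]` → a = [6, 4, 1, 6, 68]
`b = a[1:4]` → b = [4, 1, 6]
`c = a` → c = [6, 4, 1, 6, 68] (same object as a)
`a[2] = 714` → a = [6, 4, 714, 6, 68] (same object as c); c = [6, 4, 714, 6, 68] (same object as a)
`b.append(239)` → b = [4, 1, 6, 239]
`print(a)` → prints [6, 4, 714, 6, 68]
`print(b)` → prints [4, 1, 6, 239]
`print(c)` → prints [6, 4, 714, 6, 68]

Answer:
[6, 4, 714, 6, 68]
[4, 1, 6, 239]
[6, 4, 714, 6, 68]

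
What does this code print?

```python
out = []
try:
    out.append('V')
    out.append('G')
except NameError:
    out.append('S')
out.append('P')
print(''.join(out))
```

Execution trace: 'V' (try body) → 'G' (try body, no exception) → 'P' (after the try/except). Output: VGP

Answer: VGP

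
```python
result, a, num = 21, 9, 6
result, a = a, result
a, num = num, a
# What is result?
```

Trace:
`result, a, num = 21, 9, 6` → result = 21; a = 9; num = 6
`result, a = a, result` → result = 9; a = 21
`a, num = num, a` → a = 6; num = 21
So result = 9

Answer: 9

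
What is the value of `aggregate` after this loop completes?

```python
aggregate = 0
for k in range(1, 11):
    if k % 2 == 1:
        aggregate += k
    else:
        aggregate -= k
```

Add odd, subtract even
`aggregate` takes the values: 0 → 1 → -1 → 2 → -2 → 3 → -3 → 4 → -4 → 5 → -5

Answer: -5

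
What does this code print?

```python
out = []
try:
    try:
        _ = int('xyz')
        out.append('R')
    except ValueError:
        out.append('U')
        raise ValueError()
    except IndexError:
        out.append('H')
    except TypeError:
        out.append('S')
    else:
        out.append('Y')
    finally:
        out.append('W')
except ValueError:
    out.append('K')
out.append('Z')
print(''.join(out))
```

Execution trace: 'U' (inner except ValueError) → 'W' (inner finally) → 'K' (outer except ValueError) → 'Z' (after the try/except). Output: UWKZ

Answer: UWKZ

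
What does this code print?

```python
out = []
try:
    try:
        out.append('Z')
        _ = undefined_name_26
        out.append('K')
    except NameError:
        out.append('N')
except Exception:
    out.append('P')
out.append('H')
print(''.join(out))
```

Execution trace: 'Z' (inner try body) → 'N' (inner except NameError) → 'H' (after the try/except). Output: ZNH

Answer: ZNH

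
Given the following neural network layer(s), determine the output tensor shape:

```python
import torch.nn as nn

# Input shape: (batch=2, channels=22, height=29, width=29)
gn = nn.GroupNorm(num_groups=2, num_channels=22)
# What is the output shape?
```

Input: (2, 22, 29, 29) -> Output: (2, 22, 29, 29)

Answer: (2, 22, 29, 29)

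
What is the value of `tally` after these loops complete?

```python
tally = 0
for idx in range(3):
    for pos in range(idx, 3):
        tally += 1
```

Upper triangle: 3 + 2 + ... + 1
`tally` takes the values: 0 → 1 → 2 → 3 → 4 → 5 → 6

Answer: 6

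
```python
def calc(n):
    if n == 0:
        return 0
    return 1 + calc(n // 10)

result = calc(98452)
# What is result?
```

Count of digits of 98452: 5

Answer: 5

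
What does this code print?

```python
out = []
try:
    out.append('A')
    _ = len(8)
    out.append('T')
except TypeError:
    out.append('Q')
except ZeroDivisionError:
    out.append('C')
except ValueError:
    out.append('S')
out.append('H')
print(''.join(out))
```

Execution trace: 'A' (try body) → 'Q' (except TypeError) → 'H' (after the try/except). Output: AQH

Answer: AQH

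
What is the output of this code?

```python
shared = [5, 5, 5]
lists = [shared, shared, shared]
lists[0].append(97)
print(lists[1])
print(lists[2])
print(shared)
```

Key concept: list of same reference.
Step by step:
`shared = [5, 5, 5]` → shared = [5, 5, 5]
`lists = [shared, shared, shared]` → lists = [[5, 5, 5], [5, 5, 5], [5, 5, 5]]
`lists[0].append(97)` → shared = [5, 5, 5, 97]; lists = [[5, 5, 5, 97], [5, 5, 5, 97], [5, 5, 5, 97]]
`print(lists[1])` → prints [5, 5, 5, 97]
`print(lists[2])` → prints [5, 5, 5, 97]
`print(shared)` → prints [5, 5, 5, 97]

Answer:
[5, 5, 5, 97]
[5, 5, 5, 97]
[5, 5, 5, 97]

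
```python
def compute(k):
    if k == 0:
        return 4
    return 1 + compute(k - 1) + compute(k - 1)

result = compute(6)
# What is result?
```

compute(k) = 1 + 2·compute(k-1), compute(0)=4. Closed form: (4+1)·2^6 - 1 = 319.

Answer: 319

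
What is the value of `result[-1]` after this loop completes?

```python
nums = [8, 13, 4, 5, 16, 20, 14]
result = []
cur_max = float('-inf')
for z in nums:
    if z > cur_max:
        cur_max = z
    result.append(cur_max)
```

Running max ends at 20
`result` takes the values: [] → [8] → [8, 13] → [8, 13, 13] → [8, 13, 13, 13] → [8, 13, 13, 13, 16] → [8, 13, 13, 13, 16, 20] → [8, 13, 13, 13, 16, 20, 20]
So `result[-1]` = 20

Answer: 20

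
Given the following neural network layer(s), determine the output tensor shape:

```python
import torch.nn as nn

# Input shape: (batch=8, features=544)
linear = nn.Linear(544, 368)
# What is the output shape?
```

Input: (8, 544) -> Output: (8, 368)

Answer: (8, 368)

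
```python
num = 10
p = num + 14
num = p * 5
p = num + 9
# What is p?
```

Trace:
`num = 10` → num = 10
`p = num + 14` → p = 24
`num = p * 5` → num = 120
`p = num + 9` → p = 129
So p = 129

Answer: 129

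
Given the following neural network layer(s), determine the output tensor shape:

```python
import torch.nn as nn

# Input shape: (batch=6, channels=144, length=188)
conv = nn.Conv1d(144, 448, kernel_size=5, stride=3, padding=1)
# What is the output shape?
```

Input: (6, 144, 188) -> Output: (6, 448, 62)

Answer: (6, 448, 62)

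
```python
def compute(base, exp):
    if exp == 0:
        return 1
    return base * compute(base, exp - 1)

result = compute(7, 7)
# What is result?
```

compute(7, 7) = 7 * 7 * 7 * 7 * 7 * 7 * 7 = 823543

Answer: 823543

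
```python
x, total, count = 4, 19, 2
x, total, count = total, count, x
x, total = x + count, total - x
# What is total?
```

Trace:
`x, total, count = 4, 19, 2` → x = 4; total = 19; count = 2
`x, total, count = total, count, x` → x = 19; total = 2; count = 4
`x, total = x + count, total - x` → x = 23; total = -17
So total = -17

Answer: -17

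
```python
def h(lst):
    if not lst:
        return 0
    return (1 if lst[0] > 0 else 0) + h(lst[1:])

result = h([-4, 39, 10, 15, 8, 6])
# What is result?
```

Count of positive elements in [-4, 39, 10, 15, 8, 6] = 5

Answer: 5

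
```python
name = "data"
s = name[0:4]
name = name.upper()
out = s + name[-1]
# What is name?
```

Trace:
`name = "data"` → name = 'data'
`s = name[0:4]` → s = 'data'
`name = name.upper()` → name = 'DATA'
`out = s + name[-1]` → out = 'dataA'
So name = 'DATA'

Answer: 'DATA'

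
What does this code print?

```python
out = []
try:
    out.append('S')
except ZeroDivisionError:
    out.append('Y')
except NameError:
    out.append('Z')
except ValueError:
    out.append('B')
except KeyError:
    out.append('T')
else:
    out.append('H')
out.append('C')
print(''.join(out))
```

Execution trace: 'S' (try body, no exception) → 'H' (else) → 'C' (after the try/except). Output: SHC

Answer: SHC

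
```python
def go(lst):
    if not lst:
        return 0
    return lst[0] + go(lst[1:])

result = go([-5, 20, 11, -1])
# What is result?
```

(-5) + 20 + 11 + (-1) + 0 = 25

Answer: 25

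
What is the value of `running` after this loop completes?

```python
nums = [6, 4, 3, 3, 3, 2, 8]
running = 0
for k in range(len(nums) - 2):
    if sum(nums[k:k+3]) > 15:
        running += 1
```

Count windows with sum > 15
`running` takes the values: 0

Answer: 0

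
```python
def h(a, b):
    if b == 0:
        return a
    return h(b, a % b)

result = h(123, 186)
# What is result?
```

h(123, 186) -> h(186, 123) -> h(123, 63) -> h(63, 60) -> h(60, 3) -> h(3, 0) -> 3

Answer: 3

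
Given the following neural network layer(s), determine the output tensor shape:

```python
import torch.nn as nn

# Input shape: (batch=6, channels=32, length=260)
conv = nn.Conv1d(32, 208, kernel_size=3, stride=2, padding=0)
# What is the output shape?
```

Input: (6, 32, 260) -> Output: (6, 208, 129)

Answer: (6, 208, 129)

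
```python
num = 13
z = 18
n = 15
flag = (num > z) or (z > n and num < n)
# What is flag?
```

Trace:
`num = 13` → num = 13
`z = 18` → z = 18
`n = 15` → n = 15
`flag = (num > z) or (z > n and num < n)` → flag = True
So flag = True

Answer: True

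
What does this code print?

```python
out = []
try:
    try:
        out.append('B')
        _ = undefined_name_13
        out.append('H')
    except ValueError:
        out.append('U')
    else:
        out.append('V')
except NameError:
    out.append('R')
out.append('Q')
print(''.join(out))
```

Execution trace: 'B' (try body) → 'R' (outer except NameError) → 'Q' (after the try/except). Output: BRQ

Answer: BRQ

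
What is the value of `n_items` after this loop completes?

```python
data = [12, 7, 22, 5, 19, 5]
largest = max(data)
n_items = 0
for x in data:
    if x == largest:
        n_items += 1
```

Count of max value 22 in [12, 7, 22, 5, 19, 5]
`n_items` takes the values: 0 → 1

Answer: 1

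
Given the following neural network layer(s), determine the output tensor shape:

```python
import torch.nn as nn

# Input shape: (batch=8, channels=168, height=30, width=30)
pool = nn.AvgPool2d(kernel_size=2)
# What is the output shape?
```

Input: (8, 168, 30, 30) -> Output: (8, 168, 15, 15)

Answer: (8, 168, 15, 15)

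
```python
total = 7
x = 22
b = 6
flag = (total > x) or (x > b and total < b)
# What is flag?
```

Trace:
`total = 7` → total = 7
`x = 22` → x = 22
`b = 6` → b = 6
`flag = (total > x) or (x > b and total < b)` → flag = False
So flag = False

Answer: False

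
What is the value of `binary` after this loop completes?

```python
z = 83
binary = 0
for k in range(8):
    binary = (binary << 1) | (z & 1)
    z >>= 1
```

Reverse lowest 8 bits of 83
`binary` takes the values: 0 → 1 → 3 → 6 → 12 → 25 → 50 → 101 → 202

Answer: 202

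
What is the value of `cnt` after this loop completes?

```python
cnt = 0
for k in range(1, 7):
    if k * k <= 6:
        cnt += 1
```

Count numbers where k² ≤ 6
`cnt` takes the values: 0 → 1 → 2

Answer: 2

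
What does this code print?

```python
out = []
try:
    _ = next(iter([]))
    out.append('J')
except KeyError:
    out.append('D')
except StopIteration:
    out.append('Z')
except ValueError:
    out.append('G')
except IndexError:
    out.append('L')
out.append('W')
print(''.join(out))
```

Execution trace: 'Z' (except StopIteration) → 'W' (after the try/except). Output: ZW

Answer: ZW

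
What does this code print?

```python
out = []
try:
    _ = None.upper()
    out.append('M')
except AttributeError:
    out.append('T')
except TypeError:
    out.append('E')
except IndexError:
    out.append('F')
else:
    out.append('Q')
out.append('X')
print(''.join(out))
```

Execution trace: 'T' (except AttributeError) → 'X' (after the try/except). Output: TX

Answer: TX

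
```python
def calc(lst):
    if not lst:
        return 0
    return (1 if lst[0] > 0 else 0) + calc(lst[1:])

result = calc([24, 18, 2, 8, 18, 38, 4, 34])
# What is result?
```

Count of positive elements in [24, 18, 2, 8, 18, 38, 4, 34] = 8

Answer: 8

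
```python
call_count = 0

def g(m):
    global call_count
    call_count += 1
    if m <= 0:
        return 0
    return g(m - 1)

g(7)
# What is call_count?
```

Linear recursion stepping by 1: 8 calls from m=7 down to ≤0.

Answer: 8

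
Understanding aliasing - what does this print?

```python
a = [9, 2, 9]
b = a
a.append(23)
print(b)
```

Key concept: basic list aliasing.
Step by step:
`a = [9, 2, 9]` → a = [9, 2, 9]
`b = a` → b = [9, 2, 9] (same object as a)
`a.append(23)` → a = [9, 2, 9, 23] (same object as b); b = [9, 2, 9, 23] (same object as a)
`print(b)` → prints [9, 2, 9, 23]

Answer: [9, 2, 9, 23]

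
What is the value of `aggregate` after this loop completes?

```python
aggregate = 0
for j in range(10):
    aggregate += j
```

Sum of 0 to 9 = 45
`aggregate` takes the values: 0 → 1 → 3 → 6 → 10 → 15 → 21 → 28 → 36 → 45

Answer: 45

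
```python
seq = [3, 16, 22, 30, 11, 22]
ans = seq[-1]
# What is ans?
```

Trace:
`seq = [3, 16, 22, 30, 11, 22]` → seq = [3, 16, 22, 30, 11, 22]
`ans = seq[-1]` → ans = 22
So ans = 22

Answer: 22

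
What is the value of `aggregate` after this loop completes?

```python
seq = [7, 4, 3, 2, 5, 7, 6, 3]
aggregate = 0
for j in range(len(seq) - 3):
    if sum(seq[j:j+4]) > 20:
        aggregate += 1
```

Count windows with sum > 20
`aggregate` takes the values: 0 → 1

Answer: 1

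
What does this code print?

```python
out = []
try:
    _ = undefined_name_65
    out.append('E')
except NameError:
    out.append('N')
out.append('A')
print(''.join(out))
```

Execution trace: 'N' (except NameError) → 'A' (after the try/except). Output: NA

Answer: NA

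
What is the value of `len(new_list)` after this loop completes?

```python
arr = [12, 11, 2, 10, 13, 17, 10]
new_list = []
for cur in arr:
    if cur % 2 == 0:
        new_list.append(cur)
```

Count even numbers in [12, 11, 2, 10, 13, 17, 10]
`new_list` takes the values: [] → [12] → [12, 2] → [12, 2, 10] → [12, 2, 10, 10]
So `len(new_list)` = 4

Answer: 4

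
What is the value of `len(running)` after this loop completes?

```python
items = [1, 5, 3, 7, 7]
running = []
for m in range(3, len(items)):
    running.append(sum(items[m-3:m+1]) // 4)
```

Number of 4-element averages
`running` takes the values: [] → [4] → [4, 5]
So `len(running)` = 2

Answer: 2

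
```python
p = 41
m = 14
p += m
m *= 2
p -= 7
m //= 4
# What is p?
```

Trace:
`p = 41` → p = 41
`m = 14` → m = 14
`p += m` → p = 55
`m *= 2` → m = 28
`p -= 7` → p = 48
`m //= 4` → m = 7
So p = 48

Answer: 48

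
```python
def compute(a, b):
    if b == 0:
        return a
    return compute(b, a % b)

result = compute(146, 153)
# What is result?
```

compute(146, 153) -> compute(153, 146) -> compute(146, 7) -> compute(7, 6) -> compute(6, 1) -> compute(1, 0) -> 1

Answer: 1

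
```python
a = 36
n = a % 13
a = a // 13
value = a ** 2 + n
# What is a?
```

Trace:
`a = 36` → a = 36
`n = a % 13` → n = 10
`a = a // 13` → a = 2
`value = a ** 2 + n` → value = 14
So a = 2

Answer: 2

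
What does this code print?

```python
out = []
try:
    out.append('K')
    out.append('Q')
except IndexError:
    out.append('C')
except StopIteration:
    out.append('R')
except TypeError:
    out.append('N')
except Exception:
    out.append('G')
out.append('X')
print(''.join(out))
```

Execution trace: 'K' (try body) → 'Q' (try body, no exception) → 'X' (after the try/except). Output: KQX

Answer: KQX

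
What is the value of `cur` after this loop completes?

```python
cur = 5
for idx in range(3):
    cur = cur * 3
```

Multiply by 3, 3 times: 5 * 3^3 = 135
`cur` takes the values: 5 → 15 → 45 → 135

Answer: 135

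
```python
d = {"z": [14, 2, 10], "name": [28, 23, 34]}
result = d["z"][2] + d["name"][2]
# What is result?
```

Trace:
`d = {"z": [14, 2, 10], "name": [28, 23, 34]}` → d = {'z': [14, 2, 10], 'name': [28, 23, 34]}
`result = d["z"][2] + d["name"][2]` → result = 44
So result = 44

Answer: 44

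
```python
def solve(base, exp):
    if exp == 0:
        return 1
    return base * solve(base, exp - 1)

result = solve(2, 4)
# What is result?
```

solve(2, 4) = 2 * 2 * 2 * 2 = 16

Answer: 16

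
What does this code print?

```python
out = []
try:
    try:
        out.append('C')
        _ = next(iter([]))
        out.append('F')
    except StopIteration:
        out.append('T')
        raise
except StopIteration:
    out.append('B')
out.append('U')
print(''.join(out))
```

Execution trace: 'C' (inner try body) → 'T' (inner except StopIteration) → 'B' (outer except StopIteration) → 'U' (after the try/except). Output: CTBU

Answer: CTBU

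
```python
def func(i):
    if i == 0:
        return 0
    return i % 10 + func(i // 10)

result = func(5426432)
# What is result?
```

Sum of digits of 5426432: 2 + 3 + 4 + 6 + 2 + 4 + 5 = 26

Answer: 26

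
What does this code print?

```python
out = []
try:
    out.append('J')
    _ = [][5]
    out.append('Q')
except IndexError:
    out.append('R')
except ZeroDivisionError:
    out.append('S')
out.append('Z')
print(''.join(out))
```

Execution trace: 'J' (try body) → 'R' (except IndexError) → 'Z' (after the try/except). Output: JRZ

Answer: JRZ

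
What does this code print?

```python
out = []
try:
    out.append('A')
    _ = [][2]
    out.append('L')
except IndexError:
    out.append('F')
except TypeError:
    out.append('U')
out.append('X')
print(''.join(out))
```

Execution trace: 'A' (try body) → 'F' (except IndexError) → 'X' (after the try/except). Output: AFX

Answer: AFX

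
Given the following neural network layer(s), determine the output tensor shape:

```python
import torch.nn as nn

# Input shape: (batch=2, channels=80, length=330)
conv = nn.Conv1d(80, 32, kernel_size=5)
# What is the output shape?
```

Input: (2, 80, 330) -> Output: (2, 32, 326)

Answer: (2, 32, 326)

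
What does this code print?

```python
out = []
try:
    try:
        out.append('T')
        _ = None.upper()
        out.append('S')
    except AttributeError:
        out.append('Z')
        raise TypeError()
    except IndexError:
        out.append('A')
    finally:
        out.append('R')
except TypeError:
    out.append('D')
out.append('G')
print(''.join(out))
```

Execution trace: 'T' (inner try body) → 'Z' (inner except AttributeError) → 'R' (inner finally) → 'D' (outer except TypeError) → 'G' (after the try/except). Output: TZRDG

Answer: TZRDG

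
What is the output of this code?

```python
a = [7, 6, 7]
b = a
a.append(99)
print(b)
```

Key concept: basic list aliasing.
Step by step:
`a = [7, 6, 7]` → a = [7, 6, 7]
`b = a` → b = [7, 6, 7] (same object as a)
`a.append(99)` → a = [7, 6, 7, 99] (same object as b); b = [7, 6, 7, 99] (same object as a)
`print(b)` → prints [7, 6, 7, 99]

Answer: [7, 6, 7, 99]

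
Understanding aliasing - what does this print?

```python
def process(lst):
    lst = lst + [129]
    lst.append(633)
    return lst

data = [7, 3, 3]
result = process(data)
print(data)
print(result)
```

Key concept: rebinding parameter vs mutation.
Step by step:
`data = [7, 3, 3]` → data = [7, 3, 3]
`result = process(data)` → result = [7, 3, 3, 129, 633]
`print(data)` → prints [7, 3, 3]
`print(result)` → prints [7, 3, 3, 129, 633]

Answer:
[7, 3, 3]
[7, 3, 3, 129, 633]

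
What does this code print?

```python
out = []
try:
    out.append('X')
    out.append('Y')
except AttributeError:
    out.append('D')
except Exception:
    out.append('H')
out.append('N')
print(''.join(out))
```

Execution trace: 'X' (try body) → 'Y' (try body, no exception) → 'N' (after the try/except). Output: XYN

Answer: XYN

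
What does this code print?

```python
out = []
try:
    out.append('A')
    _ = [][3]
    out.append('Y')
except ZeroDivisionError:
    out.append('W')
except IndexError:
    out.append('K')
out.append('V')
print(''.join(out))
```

Execution trace: 'A' (try body) → 'K' (except IndexError) → 'V' (after the try/except). Output: AKV

Answer: AKV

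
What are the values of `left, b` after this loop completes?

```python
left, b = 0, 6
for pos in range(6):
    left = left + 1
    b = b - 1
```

left goes 0→6, b goes 6→0
`left, b` takes the values: (0, 6) → (1, 6) → (1, 5) → (2, 5) → (2, 4) → (3, 4) → (3, 3) → (4, 3) → (4, 2) → (5, 2) → (5, 1) → (6, 1) → (6, 0)

Answer: 6, 0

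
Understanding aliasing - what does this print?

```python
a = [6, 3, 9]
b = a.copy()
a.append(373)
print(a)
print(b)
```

Key concept: list.copy() creates independent copy.
Step by step:
`a = [6, 3, 9]` → a = [6, 3, 9]
`b = a.copy()` → b = [6, 3, 9]
`a.append(373)` → a = [6, 3, 9, 373]
`print(a)` → prints [6, 3, 9, 373]
`print(b)` → prints [6, 3, 9]

Answer:
[6, 3, 9, 373]
[6, 3, 9]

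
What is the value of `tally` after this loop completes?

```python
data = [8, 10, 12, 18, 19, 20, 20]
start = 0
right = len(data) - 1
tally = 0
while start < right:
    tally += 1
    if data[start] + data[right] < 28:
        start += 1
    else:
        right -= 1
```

Steps to find pair summing to 28
`tally` takes the values: 0 → 1 → 2 → 3 → 4 → 5 → 6

Answer: 6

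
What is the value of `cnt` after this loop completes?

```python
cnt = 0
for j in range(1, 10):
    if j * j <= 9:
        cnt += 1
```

Count numbers where j² ≤ 9
`cnt` takes the values: 0 → 1 → 2 → 3

Answer: 3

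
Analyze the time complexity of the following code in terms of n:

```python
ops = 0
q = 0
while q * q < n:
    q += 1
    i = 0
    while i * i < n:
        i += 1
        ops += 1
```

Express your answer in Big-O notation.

Each loop level contributes: √n × √n. Multiplying the contributions gives O(n).

Answer: O(n)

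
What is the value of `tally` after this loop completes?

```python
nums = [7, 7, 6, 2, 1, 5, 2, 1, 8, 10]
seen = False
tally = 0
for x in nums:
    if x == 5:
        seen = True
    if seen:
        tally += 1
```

Count elements after first 5 in [7, 7, 6, 2, 1, 5, 2, 1, 8, 10]
`tally` takes the values: 0 → 1 → 2 → 3 → 4 → 5

Answer: 5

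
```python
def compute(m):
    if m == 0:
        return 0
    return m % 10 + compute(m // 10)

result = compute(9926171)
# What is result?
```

Sum of digits of 9926171: 1 + 7 + 1 + 6 + 2 + 9 + 9 = 35

Answer: 35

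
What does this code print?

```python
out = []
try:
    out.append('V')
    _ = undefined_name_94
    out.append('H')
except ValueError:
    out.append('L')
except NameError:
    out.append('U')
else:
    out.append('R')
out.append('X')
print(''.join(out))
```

Execution trace: 'V' (try body) → 'U' (except NameError) → 'X' (after the try/except). Output: VUX

Answer: VUX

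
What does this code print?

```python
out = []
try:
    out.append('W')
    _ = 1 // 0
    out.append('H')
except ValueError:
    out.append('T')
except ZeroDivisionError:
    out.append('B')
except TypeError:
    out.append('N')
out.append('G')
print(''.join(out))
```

Execution trace: 'W' (try body) → 'B' (except ZeroDivisionError) → 'G' (after the try/except). Output: WBG

Answer: WBG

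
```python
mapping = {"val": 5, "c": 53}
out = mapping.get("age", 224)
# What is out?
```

Trace:
`mapping = {"val": 5, "c": 53}` → mapping = {'val': 5, 'c': 53}
`out = mapping.get("age", 224)` → out = 224
So out = 224

Answer: 224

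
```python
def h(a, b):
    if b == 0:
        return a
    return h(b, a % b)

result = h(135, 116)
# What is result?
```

h(135, 116) -> h(116, 19) -> h(19, 2) -> h(2, 1) -> h(1, 0) -> 1

Answer: 1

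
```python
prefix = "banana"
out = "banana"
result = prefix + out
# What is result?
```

Trace:
`prefix = "banana"` → prefix = 'banana'
`out = "banana"` → out = 'banana'
`result = prefix + out` → result = 'bananabanana'
So result = 'bananabanana'

Answer: 'bananabanana'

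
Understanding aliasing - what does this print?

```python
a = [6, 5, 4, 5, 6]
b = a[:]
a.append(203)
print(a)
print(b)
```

Key concept: slice [:] creates copy.
Step by step:
`a = [6, 5, 4, 5, 6]` → a = [6, 5, 4, 5, 6]
`b = a[:]` → b = [6, 5, 4, 5, 6]
`a.append(203)` → a = [6, 5, 4, 5, 6, 203]
`print(a)` → prints [6, 5, 4, 5, 6, 203]
`print(b)` → prints [6, 5, 4, 5, 6]

Answer:
[6, 5, 4, 5, 6, 203]
[6, 5, 4, 5, 6]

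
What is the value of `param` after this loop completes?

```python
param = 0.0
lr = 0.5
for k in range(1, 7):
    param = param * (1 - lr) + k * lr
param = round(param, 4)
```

Moving average with lr=0.5
`param` takes the values: 0.0 → 0.5 → 1.25 → 2.125 → 3.0625 → 4.03125 → 5.015625 → 5.0156

Answer: 5.0156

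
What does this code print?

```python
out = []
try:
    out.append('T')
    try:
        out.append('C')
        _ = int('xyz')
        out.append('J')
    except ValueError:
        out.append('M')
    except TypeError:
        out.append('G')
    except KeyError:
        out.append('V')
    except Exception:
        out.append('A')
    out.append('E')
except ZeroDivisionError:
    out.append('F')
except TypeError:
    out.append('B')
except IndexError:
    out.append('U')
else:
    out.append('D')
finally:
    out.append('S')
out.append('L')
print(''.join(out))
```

Execution trace: 'T' (try body) → 'C' (inner try body) → 'M' (inner except ValueError) → 'E' (try body, no exception) → 'D' (else) → 'S' (finally) → 'L' (after the try/except). Output: TCMEDSL

Answer: TCMEDSL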